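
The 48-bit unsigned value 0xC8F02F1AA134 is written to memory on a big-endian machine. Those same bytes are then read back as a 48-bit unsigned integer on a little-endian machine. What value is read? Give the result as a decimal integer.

Stored big-endian, the bytes at ascending addresses are C8 F0 2F 1A A1 34.
Read back as little-endian, the first byte is least significant, giving 0x34A11A2FF0C8.
0x34A11A2FF0C8 = 57866533728456.

57866533728456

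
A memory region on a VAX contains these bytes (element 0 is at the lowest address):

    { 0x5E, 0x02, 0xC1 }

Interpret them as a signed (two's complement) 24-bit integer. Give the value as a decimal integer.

Little-endian: lowest address holds the least-significant byte.
Reassemble most-significant byte first: C1 02 5E → 0xC1025E.
Top bit is set, so as a signed 24-bit value this is 0xC1025E − 2^24 = -4128162.

-4128162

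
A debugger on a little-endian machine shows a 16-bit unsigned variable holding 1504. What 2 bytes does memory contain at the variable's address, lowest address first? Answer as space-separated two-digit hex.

E0 05

1504 in hexadecimal, padded to 16 bits, is 0x05E0.
Split into bytes (most-significant first): 05 E0.
In little-endian order the low byte comes first in memory.
So at ascending addresses the bytes are E0 05.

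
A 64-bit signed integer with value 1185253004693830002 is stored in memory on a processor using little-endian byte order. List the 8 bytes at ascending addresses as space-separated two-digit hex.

72 79 BD F9 53 DD 72 10

1185253004693830002 in hexadecimal, padded to 64 bits, is 0x1072DD53F9BD7972.
Split into bytes (most-significant first): 10 72 DD 53 F9 BD 79 72.
In little-endian order the low byte comes first in memory.
So at ascending addresses the bytes are 72 79 BD F9 53 DD 72 10.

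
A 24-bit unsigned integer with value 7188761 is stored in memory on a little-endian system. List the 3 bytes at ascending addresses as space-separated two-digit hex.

19 B1 6D

7188761 in hexadecimal, padded to 24 bits, is 0x6DB119.
Split into bytes (most-significant first): 6D B1 19.
Little-endian stores the least-significant byte at the lowest address.
So at ascending addresses the bytes are 19 B1 6D.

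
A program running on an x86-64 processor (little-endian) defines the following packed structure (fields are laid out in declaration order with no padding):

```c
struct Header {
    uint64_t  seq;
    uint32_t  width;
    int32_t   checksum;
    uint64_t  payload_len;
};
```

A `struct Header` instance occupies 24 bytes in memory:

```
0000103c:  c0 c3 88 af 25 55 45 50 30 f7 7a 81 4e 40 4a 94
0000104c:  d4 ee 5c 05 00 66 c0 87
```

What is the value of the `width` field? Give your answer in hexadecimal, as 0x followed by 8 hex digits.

0x817AF730

`width` follows `seq` (8 bytes), so it starts at byte offset 8 and occupies 4 bytes.
Bytes at offsets 8..11: 30 F7 7A 81.
In little-endian order the low byte comes first in memory.
Reassemble most-significant byte first: 81 7A F7 30 → 0x817AF730.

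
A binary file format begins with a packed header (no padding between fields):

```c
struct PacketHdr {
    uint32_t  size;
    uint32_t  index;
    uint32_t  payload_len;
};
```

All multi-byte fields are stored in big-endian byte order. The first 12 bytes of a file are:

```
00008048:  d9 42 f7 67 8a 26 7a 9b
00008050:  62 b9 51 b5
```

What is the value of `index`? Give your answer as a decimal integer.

2317777563

`index` follows `size` (4 bytes), so it starts at byte offset 4 and occupies 4 bytes.
Bytes at offsets 4..7: 8A 26 7A 9B.
Big-endian stores the most-significant byte at the lowest address.
The bytes are already most-significant first: 0x8A267A9B.
0x8A267A9B = 2317777563.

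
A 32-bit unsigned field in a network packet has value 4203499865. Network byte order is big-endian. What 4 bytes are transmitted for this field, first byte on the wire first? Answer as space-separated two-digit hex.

FA 8C 51 59

4203499865 in hexadecimal, padded to 32 bits, is 0xFA8C5159.
Split into bytes (most-significant first): FA 8C 51 59.
In big-endian order the high byte comes first in memory.
So the memory order matches the most-significant-first order: FA 8C 51 59.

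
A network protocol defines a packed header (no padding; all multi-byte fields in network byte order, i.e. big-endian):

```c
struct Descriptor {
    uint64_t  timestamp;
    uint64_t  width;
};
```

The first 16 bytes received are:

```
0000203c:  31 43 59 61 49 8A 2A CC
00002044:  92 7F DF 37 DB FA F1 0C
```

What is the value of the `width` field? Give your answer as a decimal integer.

10556401482586583308

`width` follows `timestamp` (8 bytes), so it starts at byte offset 8 and occupies 8 bytes.
Bytes at offsets 8..15: 92 7F DF 37 DB FA F1 0C.
Big-endian stores the most-significant byte at the lowest address.
The bytes are already most-significant first: 0x927FDF37DBFAF10C.
0x927FDF37DBFAF10C = 10556401482586583308.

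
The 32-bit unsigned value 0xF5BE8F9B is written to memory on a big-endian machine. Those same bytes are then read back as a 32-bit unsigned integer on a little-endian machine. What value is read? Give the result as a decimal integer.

Stored big-endian, the bytes at ascending addresses are F5 BE 8F 9B.
Read back as little-endian, the first byte is least significant, giving 0x9B8FBEF5.
0x9B8FBEF5 = 2609889013.

2609889013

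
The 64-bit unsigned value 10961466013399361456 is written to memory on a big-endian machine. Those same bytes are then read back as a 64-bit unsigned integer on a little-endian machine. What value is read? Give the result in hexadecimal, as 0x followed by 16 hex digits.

10961466013399361456 in 64-bit hexadecimal is 0x981EF3434A2FA7B0.
Stored big-endian, the bytes at ascending addresses are 98 1E F3 43 4A 2F A7 B0.
Read back as little-endian, the first byte is least significant, giving 0xB0A72F4A43F31E98.

0xB0A72F4A43F31E98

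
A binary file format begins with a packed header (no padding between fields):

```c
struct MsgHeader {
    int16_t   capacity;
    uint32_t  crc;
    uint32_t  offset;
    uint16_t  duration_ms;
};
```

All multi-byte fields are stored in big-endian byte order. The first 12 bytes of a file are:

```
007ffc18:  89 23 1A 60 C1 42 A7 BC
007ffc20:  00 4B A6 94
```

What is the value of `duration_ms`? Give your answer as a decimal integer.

42644

`duration_ms` follows `capacity` (2 B), `crc` (4 B), `offset` (4 B), so it starts at offset 2 + 4 + 4 = 10 and occupies 2 bytes.
Bytes at offsets 10..11: A6 94.
Big-endian stores the most-significant byte at the lowest address.
The bytes are already most-significant first: 0xA694.
0xA694 = 42644.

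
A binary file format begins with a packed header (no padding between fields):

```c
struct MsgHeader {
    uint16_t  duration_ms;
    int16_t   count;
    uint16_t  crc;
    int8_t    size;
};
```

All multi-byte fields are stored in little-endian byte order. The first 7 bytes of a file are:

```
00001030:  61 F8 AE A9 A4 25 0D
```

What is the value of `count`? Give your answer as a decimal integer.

`count` follows `duration_ms` (2 bytes), so it starts at byte offset 2 and occupies 2 bytes.
Bytes at offsets 2..3: AE A9.
Little-endian stores the least-significant byte at the lowest address.
Reassemble most-significant byte first: A9 AE → 0xA9AE.
Top bit is set, so as a signed 16-bit value this is 0xA9AE − 2^16 = -22098.

-22098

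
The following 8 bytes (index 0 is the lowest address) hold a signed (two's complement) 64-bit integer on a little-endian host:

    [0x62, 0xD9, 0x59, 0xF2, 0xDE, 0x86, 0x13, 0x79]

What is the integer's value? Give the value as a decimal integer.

Little-endian stores the least-significant byte at the lowest address.
Reassemble most-significant byte first: 79 13 86 DE F2 59 D9 62 → 0x791386DEF259D962.
0x791386DEF259D962 = 8724465195253619042.

8724465195253619042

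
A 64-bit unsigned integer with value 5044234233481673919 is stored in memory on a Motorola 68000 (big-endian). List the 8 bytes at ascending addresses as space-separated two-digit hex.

46 00 B8 4F 52 8A 3C BF

5044234233481673919 in hexadecimal, padded to 64 bits, is 0x4600B84F528A3CBF.
Split into bytes (most-significant first): 46 00 B8 4F 52 8A 3C BF.
Big-endian stores the most-significant byte at the lowest address.
So the memory order matches the most-significant-first order: 46 00 B8 4F 52 8A 3C BF.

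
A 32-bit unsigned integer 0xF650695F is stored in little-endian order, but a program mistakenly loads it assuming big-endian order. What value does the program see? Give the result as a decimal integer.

1600737526

Stored little-endian, the bytes at ascending addresses are 5F 69 50 F6.
Read back as big-endian, the last byte is least significant, giving 0x5F6950F6.
0x5F6950F6 = 1600737526.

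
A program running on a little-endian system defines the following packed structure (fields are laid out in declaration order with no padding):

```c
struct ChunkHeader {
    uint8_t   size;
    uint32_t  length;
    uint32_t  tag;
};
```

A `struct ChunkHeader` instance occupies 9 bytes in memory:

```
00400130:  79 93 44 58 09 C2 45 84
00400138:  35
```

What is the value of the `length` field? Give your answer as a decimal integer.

`length` follows `size` (1 byte), so it starts at byte offset 1 and occupies 4 bytes.
Bytes at offsets 1..4: 93 44 58 09.
Little-endian: lowest address holds the least-significant byte.
Reassemble most-significant byte first: 09 58 44 93 → 0x09584493.
0x09584493 = 156779667.

156779667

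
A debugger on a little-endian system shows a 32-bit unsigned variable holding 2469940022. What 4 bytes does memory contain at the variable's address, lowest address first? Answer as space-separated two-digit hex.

2469940022 in hexadecimal, padded to 32 bits, is 0x93384B36.
Split into bytes (most-significant first): 93 38 4B 36.
Little-endian: lowest address holds the least-significant byte.
So at ascending addresses the bytes are 36 4B 38 93.

36 4B 38 93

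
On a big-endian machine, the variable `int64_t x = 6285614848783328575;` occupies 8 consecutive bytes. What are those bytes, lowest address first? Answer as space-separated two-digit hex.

57 3A FD 67 00 A6 A5 3F

6285614848783328575 in hexadecimal, padded to 64 bits, is 0x573AFD6700A6A53F.
Split into bytes (most-significant first): 57 3A FD 67 00 A6 A5 3F.
In big-endian order the high byte comes first in memory.
So the memory order matches the most-significant-first order: 57 3A FD 67 00 A6 A5 3F.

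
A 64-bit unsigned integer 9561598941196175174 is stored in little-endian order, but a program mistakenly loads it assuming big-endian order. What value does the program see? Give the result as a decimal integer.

5100256031340999044

9561598941196175174 in 64-bit hexadecimal is 0x84B19F93D6BFC746.
Stored little-endian, the bytes at ascending addresses are 46 C7 BF D6 93 9F B1 84.
Read back as big-endian, the last byte is least significant, giving 0x46C7BFD6939FB184.
0x46C7BFD6939FB184 = 5100256031340999044.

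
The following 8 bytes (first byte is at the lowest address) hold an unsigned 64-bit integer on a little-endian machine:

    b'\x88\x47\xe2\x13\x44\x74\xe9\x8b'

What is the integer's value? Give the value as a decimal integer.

10081717076585760648

In little-endian order the low byte comes first in memory.
Reassemble most-significant byte first: 8B E9 74 44 13 E2 47 88 → 0x8BE9744413E24788.
0x8BE9744413E24788 = 10081717076585760648.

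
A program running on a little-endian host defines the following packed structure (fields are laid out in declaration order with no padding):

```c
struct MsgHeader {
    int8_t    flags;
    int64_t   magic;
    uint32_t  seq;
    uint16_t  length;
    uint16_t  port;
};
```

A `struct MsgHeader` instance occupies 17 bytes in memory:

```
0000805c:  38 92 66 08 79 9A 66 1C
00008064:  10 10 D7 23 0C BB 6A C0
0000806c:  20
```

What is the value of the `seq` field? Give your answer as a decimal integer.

`seq` follows `flags` (1 B), `magic` (8 B), so it starts at offset 1 + 8 = 9 and occupies 4 bytes.
Bytes at offsets 9..12: 10 D7 23 0C.
Little-endian stores the least-significant byte at the lowest address.
Reassemble most-significant byte first: 0C 23 D7 10 → 0x0C23D710.
0x0C23D710 = 203675408.

203675408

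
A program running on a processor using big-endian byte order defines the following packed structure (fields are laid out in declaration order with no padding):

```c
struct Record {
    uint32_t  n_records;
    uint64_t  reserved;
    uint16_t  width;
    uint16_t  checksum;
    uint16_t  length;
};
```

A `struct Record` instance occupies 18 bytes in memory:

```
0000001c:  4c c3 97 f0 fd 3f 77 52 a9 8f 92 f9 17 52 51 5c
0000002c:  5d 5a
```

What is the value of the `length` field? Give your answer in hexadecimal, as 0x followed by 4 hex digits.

0x5D5A

`length` follows `n_records` (4 B), `reserved` (8 B), `width` (2 B), `checksum` (2 B), so it starts at offset 4 + 8 + 2 + 2 = 16 and occupies 2 bytes.
Bytes at offsets 16..17: 5D 5A.
In big-endian order the high byte comes first in memory.
The bytes are already most-significant first: 0x5D5A.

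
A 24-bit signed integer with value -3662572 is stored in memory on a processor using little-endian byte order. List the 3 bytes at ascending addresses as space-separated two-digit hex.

Two's complement of -3662572 in 24 bits: 3662572 = 0x37E2EC; invert → 0xC81D13; add 1 → 0xC81D14.
Split into bytes (most-significant first): C8 1D 14.
Little-endian stores the least-significant byte at the lowest address.
So at ascending addresses the bytes are 14 1D C8.

14 1D C8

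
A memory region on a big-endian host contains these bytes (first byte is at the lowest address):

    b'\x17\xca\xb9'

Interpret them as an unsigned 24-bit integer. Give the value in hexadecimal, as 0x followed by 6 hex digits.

Big-endian: lowest address holds the most-significant byte.
The bytes are already most-significant first: 0x17CAB9.

0x17CAB9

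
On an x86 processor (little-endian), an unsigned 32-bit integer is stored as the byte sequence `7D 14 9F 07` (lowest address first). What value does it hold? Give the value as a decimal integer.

127865981

Little-endian stores the least-significant byte at the lowest address.
Reassemble most-significant byte first: 07 9F 14 7D → 0x079F147D.
0x079F147D = 127865981.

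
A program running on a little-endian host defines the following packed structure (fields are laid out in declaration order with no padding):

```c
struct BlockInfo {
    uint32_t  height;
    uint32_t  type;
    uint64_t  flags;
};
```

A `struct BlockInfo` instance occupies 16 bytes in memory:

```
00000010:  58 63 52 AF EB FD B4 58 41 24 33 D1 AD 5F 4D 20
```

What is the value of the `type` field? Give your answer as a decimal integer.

`type` follows `height` (4 bytes), so it starts at byte offset 4 and occupies 4 bytes.
Bytes at offsets 4..7: EB FD B4 58.
In little-endian order the low byte comes first in memory.
Reassemble most-significant byte first: 58 B4 FD EB → 0x58B4FDEB.
0x58B4FDEB = 1488256491.

1488256491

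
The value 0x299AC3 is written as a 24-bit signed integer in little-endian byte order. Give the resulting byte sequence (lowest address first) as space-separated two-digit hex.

Split into bytes (most-significant first): 29 9A C3.
Little-endian stores the least-significant byte at the lowest address.
So at ascending addresses the bytes are C3 9A 29.

C3 9A 29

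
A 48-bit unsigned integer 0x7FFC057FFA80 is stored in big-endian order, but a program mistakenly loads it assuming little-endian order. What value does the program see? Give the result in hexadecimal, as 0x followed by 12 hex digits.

Stored big-endian, the bytes at ascending addresses are 7F FC 05 7F FA 80.
Read back as little-endian, the first byte is least significant, giving 0x80FA7F05FC7F.

0x80FA7F05FC7F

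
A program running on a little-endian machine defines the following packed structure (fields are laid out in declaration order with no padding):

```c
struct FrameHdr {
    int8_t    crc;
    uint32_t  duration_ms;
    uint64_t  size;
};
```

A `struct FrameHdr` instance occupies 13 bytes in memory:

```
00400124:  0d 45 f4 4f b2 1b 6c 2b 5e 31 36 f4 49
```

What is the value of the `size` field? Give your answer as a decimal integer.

5328943844747340827

`size` follows `crc` (1 B), `duration_ms` (4 B), so it starts at offset 1 + 4 = 5 and occupies 8 bytes.
Bytes at offsets 5..12: 1B 6C 2B 5E 31 36 F4 49.
In little-endian order the low byte comes first in memory.
Reassemble most-significant byte first: 49 F4 36 31 5E 2B 6C 1B → 0x49F436315E2B6C1B.
0x49F436315E2B6C1B = 5328943844747340827.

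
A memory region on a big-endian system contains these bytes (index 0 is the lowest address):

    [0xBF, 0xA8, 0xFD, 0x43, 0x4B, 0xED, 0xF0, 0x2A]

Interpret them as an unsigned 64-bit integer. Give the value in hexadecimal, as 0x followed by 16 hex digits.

Big-endian stores the most-significant byte at the lowest address.
The bytes are already most-significant first: 0xBFA8FD434BEDF02A.

0xBFA8FD434BEDF02A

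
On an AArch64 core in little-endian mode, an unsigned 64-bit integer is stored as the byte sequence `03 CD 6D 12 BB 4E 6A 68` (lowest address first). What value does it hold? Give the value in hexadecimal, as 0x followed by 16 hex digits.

0x686A4EBB126DCD03

Little-endian: lowest address holds the least-significant byte.
Reassemble most-significant byte first: 68 6A 4E BB 12 6D CD 03 → 0x686A4EBB126DCD03.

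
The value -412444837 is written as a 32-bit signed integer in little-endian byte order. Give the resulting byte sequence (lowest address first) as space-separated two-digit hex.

5B 97 6A E7

Two's complement of -412444837 in 32 bits: 412444837 = 0x189568A5; invert → 0xE76A975A; add 1 → 0xE76A975B.
Split into bytes (most-significant first): E7 6A 97 5B.
Little-endian: lowest address holds the least-significant byte.
So at ascending addresses the bytes are 5B 97 6A E7.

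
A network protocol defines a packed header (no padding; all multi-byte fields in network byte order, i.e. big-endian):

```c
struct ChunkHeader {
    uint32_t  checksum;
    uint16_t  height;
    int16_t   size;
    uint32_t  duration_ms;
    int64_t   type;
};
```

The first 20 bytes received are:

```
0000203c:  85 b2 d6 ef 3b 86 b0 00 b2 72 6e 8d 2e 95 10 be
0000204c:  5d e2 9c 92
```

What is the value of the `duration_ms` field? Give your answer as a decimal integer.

2993843853

`duration_ms` follows `checksum` (4 B), `height` (2 B), `size` (2 B), so it starts at offset 4 + 2 + 2 = 8 and occupies 4 bytes.
Bytes at offsets 8..11: B2 72 6E 8D.
In big-endian order the high byte comes first in memory.
The bytes are already most-significant first: 0xB2726E8D.
0xB2726E8D = 2993843853.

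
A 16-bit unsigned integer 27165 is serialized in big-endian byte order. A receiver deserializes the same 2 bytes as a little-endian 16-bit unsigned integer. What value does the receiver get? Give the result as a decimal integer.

7530

27165 in 16-bit hexadecimal is 0x6A1D.
Stored big-endian, the bytes at ascending addresses are 6A 1D.
Read back as little-endian, the first byte is least significant, giving 0x1D6A.
0x1D6A = 7530.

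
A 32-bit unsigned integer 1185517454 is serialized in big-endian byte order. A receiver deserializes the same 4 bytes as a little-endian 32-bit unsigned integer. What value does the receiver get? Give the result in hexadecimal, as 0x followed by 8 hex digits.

0x8E8FA946

1185517454 in 32-bit hexadecimal is 0x46A98F8E.
Stored big-endian, the bytes at ascending addresses are 46 A9 8F 8E.
Read back as little-endian, the first byte is least significant, giving 0x8E8FA946.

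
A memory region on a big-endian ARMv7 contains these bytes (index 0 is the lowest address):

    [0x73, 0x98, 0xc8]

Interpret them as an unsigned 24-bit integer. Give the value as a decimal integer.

In big-endian order the high byte comes first in memory.
The bytes are already most-significant first: 0x7398C8.
0x7398C8 = 7575752.

7575752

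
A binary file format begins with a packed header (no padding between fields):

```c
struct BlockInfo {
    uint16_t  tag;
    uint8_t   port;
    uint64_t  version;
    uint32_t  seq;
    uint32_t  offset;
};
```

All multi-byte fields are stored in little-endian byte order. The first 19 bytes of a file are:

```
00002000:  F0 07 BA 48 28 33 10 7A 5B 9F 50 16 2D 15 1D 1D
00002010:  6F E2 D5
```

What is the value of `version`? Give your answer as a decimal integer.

`version` follows `tag` (2 B), `port` (1 B), so it starts at offset 2 + 1 = 3 and occupies 8 bytes.
Bytes at offsets 3..10: 48 28 33 10 7A 5B 9F 50.
Little-endian stores the least-significant byte at the lowest address.
Reassemble most-significant byte first: 50 9F 5B 7A 10 33 28 48 → 0x509F5B7A10332848.
0x509F5B7A10332848 = 5809462624147155016.

5809462624147155016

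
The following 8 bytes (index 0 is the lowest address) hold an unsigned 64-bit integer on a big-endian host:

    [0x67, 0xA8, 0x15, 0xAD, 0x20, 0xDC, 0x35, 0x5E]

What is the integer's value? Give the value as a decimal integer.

Big-endian: lowest address holds the most-significant byte.
The bytes are already most-significant first: 0x67A815AD20DC355E.
0x67A815AD20DC355E = 7469243815318795614.

7469243815318795614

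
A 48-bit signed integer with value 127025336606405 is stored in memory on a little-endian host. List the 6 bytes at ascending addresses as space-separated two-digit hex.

C5 DE 10 64 87 73

127025336606405 in hexadecimal, padded to 48 bits, is 0x73876410DEC5.
Split into bytes (most-significant first): 73 87 64 10 DE C5.
Little-endian stores the least-significant byte at the lowest address.
So at ascending addresses the bytes are C5 DE 10 64 87 73.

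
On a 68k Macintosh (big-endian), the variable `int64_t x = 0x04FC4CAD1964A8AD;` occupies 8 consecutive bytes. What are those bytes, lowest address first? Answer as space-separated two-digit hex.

04 FC 4C AD 19 64 A8 AD

Split into bytes (most-significant first): 04 FC 4C AD 19 64 A8 AD.
In big-endian order the high byte comes first in memory.
So the memory order matches the most-significant-first order: 04 FC 4C AD 19 64 A8 AD.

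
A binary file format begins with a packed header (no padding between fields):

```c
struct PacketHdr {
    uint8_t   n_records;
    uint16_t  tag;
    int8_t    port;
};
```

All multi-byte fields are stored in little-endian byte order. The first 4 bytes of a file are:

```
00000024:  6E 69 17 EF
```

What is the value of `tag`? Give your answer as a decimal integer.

`tag` follows `n_records` (1 byte), so it starts at byte offset 1 and occupies 2 bytes.
Bytes at offsets 1..2: 69 17.
Little-endian: lowest address holds the least-significant byte.
Reassemble most-significant byte first: 17 69 → 0x1769.
0x1769 = 5993.

5993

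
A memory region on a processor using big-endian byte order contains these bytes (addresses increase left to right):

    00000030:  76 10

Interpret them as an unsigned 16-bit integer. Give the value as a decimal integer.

30224

Big-endian: lowest address holds the most-significant byte.
The bytes are already most-significant first: 0x7610.
0x7610 = 30224.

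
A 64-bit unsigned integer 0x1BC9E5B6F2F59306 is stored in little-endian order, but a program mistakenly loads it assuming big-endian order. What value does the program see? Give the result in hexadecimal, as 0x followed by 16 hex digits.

Stored little-endian, the bytes at ascending addresses are 06 93 F5 F2 B6 E5 C9 1B.
Read back as big-endian, the last byte is least significant, giving 0x0693F5F2B6E5C91B.

0x0693F5F2B6E5C91B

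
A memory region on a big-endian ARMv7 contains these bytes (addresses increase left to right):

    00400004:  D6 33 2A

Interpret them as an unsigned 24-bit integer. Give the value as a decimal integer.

In big-endian order the high byte comes first in memory.
The bytes are already most-significant first: 0xD6332A.
0xD6332A = 14037802.

14037802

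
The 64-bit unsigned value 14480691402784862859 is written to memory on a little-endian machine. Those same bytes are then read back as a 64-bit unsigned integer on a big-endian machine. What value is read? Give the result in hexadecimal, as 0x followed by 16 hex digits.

0x8B720BDD1BC0F5C8

14480691402784862859 in 64-bit hexadecimal is 0xC8F5C01BDD0B728B.
Stored little-endian, the bytes at ascending addresses are 8B 72 0B DD 1B C0 F5 C8.
Read back as big-endian, the last byte is least significant, giving 0x8B720BDD1BC0F5C8.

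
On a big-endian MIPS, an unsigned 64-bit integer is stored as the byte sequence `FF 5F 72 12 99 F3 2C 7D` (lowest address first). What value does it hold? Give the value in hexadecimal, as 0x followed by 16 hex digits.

Big-endian: lowest address holds the most-significant byte.
The bytes are already most-significant first: 0xFF5F721299F32C7D.

0xFF5F721299F32C7D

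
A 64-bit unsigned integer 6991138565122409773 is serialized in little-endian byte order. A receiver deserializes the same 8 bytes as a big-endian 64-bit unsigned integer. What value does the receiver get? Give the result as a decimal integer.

6991138565122409773 in 64-bit hexadecimal is 0x6105837BFDA7C52D.
Stored little-endian, the bytes at ascending addresses are 2D C5 A7 FD 7B 83 05 61.
Read back as big-endian, the last byte is least significant, giving 0x2DC5A7FD7B830561.
0x2DC5A7FD7B830561 = 3298227009259504993.

3298227009259504993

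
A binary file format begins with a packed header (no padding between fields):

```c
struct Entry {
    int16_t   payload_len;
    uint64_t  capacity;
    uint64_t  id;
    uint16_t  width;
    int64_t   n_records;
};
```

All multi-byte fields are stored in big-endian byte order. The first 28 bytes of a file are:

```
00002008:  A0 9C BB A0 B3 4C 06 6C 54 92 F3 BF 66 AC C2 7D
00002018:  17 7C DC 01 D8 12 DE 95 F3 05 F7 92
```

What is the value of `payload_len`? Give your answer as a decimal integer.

`payload_len` is the first field, at byte offset 0, occupying 2 bytes.
Bytes at offsets 0..1: A0 9C.
Big-endian: lowest address holds the most-significant byte.
The bytes are already most-significant first: 0xA09C.
Top bit is set, so as a signed 16-bit value this is 0xA09C − 2^16 = -24420.

-24420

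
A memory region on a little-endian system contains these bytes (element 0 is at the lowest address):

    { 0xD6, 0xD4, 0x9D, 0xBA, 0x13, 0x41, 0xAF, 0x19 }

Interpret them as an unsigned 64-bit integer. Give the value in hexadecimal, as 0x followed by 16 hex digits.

In little-endian order the low byte comes first in memory.
Reassemble most-significant byte first: 19 AF 41 13 BA 9D D4 D6 → 0x19AF4113BA9DD4D6.

0x19AF4113BA9DD4D6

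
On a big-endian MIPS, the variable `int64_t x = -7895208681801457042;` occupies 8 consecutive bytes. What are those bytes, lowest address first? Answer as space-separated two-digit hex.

92 6E 95 88 D5 A4 E2 6E

Two's complement of -7895208681801457042 in 64 bits: 7895208681801457042 = 0x6D916A772A5B1D92; invert → 0x926E9588D5A4E26D; add 1 → 0x926E9588D5A4E26E.
Split into bytes (most-significant first): 92 6E 95 88 D5 A4 E2 6E.
Big-endian: lowest address holds the most-significant byte.
So the memory order matches the most-significant-first order: 92 6E 95 88 D5 A4 E2 6E.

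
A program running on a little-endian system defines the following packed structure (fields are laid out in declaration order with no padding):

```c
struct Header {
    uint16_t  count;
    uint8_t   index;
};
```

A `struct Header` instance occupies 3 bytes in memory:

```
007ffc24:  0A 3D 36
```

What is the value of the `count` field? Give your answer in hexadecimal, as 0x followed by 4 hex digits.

0x3D0A

`count` is the first field, at byte offset 0, occupying 2 bytes.
Bytes at offsets 0..1: 0A 3D.
Little-endian: lowest address holds the least-significant byte.
Reassemble most-significant byte first: 3D 0A → 0x3D0A.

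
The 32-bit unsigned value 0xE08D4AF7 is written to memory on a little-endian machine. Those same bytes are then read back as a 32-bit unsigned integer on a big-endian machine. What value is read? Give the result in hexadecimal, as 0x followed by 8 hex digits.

Stored little-endian, the bytes at ascending addresses are F7 4A 8D E0.
Read back as big-endian, the last byte is least significant, giving 0xF74A8DE0.

0xF74A8DE0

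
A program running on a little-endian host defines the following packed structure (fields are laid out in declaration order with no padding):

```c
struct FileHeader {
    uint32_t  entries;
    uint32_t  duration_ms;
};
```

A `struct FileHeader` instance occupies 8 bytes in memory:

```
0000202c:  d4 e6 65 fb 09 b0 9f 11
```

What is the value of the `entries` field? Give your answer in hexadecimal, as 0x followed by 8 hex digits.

0xFB65E6D4

`entries` is the first field, at byte offset 0, occupying 4 bytes.
Bytes at offsets 0..3: D4 E6 65 FB.
Little-endian stores the least-significant byte at the lowest address.
Reassemble most-significant byte first: FB 65 E6 D4 → 0xFB65E6D4.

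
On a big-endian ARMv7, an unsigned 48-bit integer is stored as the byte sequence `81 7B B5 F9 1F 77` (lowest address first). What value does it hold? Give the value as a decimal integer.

142368333963127

Big-endian: lowest address holds the most-significant byte.
The bytes are already most-significant first: 0x817BB5F91F77.
0x817BB5F91F77 = 142368333963127.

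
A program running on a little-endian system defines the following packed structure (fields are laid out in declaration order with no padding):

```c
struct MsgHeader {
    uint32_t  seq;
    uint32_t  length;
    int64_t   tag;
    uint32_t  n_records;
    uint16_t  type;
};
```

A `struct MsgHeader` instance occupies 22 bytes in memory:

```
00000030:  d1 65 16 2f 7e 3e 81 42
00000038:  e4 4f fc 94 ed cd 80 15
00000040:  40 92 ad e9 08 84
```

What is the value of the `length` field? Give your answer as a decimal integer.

1115766398

`length` follows `seq` (4 bytes), so it starts at byte offset 4 and occupies 4 bytes.
Bytes at offsets 4..7: 7E 3E 81 42.
Little-endian stores the least-significant byte at the lowest address.
Reassemble most-significant byte first: 42 81 3E 7E → 0x42813E7E.
0x42813E7E = 1115766398.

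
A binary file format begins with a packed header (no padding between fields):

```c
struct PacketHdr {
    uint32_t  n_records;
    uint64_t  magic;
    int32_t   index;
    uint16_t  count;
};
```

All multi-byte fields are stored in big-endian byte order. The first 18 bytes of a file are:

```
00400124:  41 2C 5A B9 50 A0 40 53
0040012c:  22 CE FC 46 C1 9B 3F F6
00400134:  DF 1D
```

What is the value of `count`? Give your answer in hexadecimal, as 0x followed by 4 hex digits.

`count` follows `n_records` (4 B), `magic` (8 B), `index` (4 B), so it starts at offset 4 + 8 + 4 = 16 and occupies 2 bytes.
Bytes at offsets 16..17: DF 1D.
In big-endian order the high byte comes first in memory.
The bytes are already most-significant first: 0xDF1D.

0xDF1D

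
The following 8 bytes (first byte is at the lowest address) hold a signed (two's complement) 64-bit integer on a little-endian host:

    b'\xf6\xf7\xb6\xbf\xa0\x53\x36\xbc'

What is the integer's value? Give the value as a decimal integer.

-4884624795960412170

Little-endian stores the least-significant byte at the lowest address.
Reassemble most-significant byte first: BC 36 53 A0 BF B6 F7 F6 → 0xBC3653A0BFB6F7F6.
Top bit is set, so as a signed 64-bit value this is 0xBC3653A0BFB6F7F6 − 2^64 = -4884624795960412170.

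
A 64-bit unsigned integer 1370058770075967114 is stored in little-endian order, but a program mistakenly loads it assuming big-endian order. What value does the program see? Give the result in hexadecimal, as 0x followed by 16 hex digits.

1370058770075967114 in 64-bit hexadecimal is 0x13036D3147C95E8A.
Stored little-endian, the bytes at ascending addresses are 8A 5E C9 47 31 6D 03 13.
Read back as big-endian, the last byte is least significant, giving 0x8A5EC947316D0313.

0x8A5EC947316D0313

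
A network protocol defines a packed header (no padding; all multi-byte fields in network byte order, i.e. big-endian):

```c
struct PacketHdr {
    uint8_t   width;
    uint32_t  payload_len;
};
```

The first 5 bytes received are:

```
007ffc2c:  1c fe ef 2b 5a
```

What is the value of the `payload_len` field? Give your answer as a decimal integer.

4277087066

`payload_len` follows `width` (1 byte), so it starts at byte offset 1 and occupies 4 bytes.
Bytes at offsets 1..4: FE EF 2B 5A.
Big-endian stores the most-significant byte at the lowest address.
The bytes are already most-significant first: 0xFEEF2B5A.
0xFEEF2B5A = 4277087066.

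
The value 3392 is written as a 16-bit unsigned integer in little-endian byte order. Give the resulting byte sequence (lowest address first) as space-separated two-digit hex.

40 0D

3392 in hexadecimal, padded to 16 bits, is 0x0D40.
Split into bytes (most-significant first): 0D 40.
Little-endian stores the least-significant byte at the lowest address.
So at ascending addresses the bytes are 40 0D.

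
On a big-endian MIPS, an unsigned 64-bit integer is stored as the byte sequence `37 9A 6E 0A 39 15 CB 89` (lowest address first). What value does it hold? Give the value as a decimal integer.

Big-endian stores the most-significant byte at the lowest address.
The bytes are already most-significant first: 0x379A6E0A3915CB89.
0x379A6E0A3915CB89 = 4006635808685935497.

4006635808685935497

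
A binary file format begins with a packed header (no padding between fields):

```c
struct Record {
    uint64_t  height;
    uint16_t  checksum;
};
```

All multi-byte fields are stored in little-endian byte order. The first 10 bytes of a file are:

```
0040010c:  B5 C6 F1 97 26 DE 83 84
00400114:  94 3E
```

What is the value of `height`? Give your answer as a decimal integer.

9548719892294911669

`height` is the first field, at byte offset 0, occupying 8 bytes.
Bytes at offsets 0..7: B5 C6 F1 97 26 DE 83 84.
Little-endian: lowest address holds the least-significant byte.
Reassemble most-significant byte first: 84 83 DE 26 97 F1 C6 B5 → 0x8483DE2697F1C6B5.
0x8483DE2697F1C6B5 = 9548719892294911669.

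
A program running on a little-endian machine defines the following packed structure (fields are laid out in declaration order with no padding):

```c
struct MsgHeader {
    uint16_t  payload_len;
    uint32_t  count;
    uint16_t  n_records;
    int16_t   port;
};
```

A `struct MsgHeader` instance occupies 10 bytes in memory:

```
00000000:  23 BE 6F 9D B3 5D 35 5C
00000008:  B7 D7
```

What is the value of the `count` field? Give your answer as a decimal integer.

1572052335

`count` follows `payload_len` (2 bytes), so it starts at byte offset 2 and occupies 4 bytes.
Bytes at offsets 2..5: 6F 9D B3 5D.
Little-endian stores the least-significant byte at the lowest address.
Reassemble most-significant byte first: 5D B3 9D 6F → 0x5DB39D6F.
0x5DB39D6F = 1572052335.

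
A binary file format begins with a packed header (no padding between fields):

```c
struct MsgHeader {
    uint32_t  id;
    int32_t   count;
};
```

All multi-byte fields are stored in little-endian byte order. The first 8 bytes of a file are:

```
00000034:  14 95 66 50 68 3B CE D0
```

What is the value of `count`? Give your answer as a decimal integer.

`count` follows `id` (4 bytes), so it starts at byte offset 4 and occupies 4 bytes.
Bytes at offsets 4..7: 68 3B CE D0.
Little-endian stores the least-significant byte at the lowest address.
Reassemble most-significant byte first: D0 CE 3B 68 → 0xD0CE3B68.
Top bit is set, so as a signed 32-bit value this is 0xD0CE3B68 − 2^32 = -791790744.

-791790744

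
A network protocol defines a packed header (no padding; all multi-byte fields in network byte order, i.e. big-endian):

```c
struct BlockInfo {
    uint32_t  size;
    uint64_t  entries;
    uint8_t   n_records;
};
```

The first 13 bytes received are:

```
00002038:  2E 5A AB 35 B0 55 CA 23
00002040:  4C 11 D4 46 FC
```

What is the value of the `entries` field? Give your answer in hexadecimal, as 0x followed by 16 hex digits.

`entries` follows `size` (4 bytes), so it starts at byte offset 4 and occupies 8 bytes.
Bytes at offsets 4..11: B0 55 CA 23 4C 11 D4 46.
Big-endian stores the most-significant byte at the lowest address.
The bytes are already most-significant first: 0xB055CA234C11D446.

0xB055CA234C11D446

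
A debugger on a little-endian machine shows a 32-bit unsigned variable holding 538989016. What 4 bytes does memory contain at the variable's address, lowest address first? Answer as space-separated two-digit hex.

D8 51 20 20

538989016 in hexadecimal, padded to 32 bits, is 0x202051D8.
Split into bytes (most-significant first): 20 20 51 D8.
Little-endian stores the least-significant byte at the lowest address.
So at ascending addresses the bytes are D8 51 20 20.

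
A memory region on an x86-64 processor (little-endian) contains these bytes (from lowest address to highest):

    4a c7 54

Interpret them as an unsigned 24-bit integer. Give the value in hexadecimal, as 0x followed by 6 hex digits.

In little-endian order the low byte comes first in memory.
Reassemble most-significant byte first: 54 C7 4A → 0x54C74A.

0x54C74A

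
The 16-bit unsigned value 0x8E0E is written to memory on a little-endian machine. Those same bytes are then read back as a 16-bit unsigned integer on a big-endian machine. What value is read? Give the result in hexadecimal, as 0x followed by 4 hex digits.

Stored little-endian, the bytes at ascending addresses are 0E 8E.
Read back as big-endian, the last byte is least significant, giving 0x0E8E.

0x0E8E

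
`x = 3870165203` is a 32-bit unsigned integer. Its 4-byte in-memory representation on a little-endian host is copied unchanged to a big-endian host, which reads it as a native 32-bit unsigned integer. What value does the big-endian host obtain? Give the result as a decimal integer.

3540561638

3870165203 in 32-bit hexadecimal is 0xE6AE08D3.
Stored little-endian, the bytes at ascending addresses are D3 08 AE E6.
Read back as big-endian, the last byte is least significant, giving 0xD308AEE6.
0xD308AEE6 = 3540561638.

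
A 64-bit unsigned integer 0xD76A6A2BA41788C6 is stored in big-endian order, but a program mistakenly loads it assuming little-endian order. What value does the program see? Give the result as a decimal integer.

14305710210212850391

Stored big-endian, the bytes at ascending addresses are D7 6A 6A 2B A4 17 88 C6.
Read back as little-endian, the first byte is least significant, giving 0xC68817A42B6A6AD7.
0xC68817A42B6A6AD7 = 14305710210212850391.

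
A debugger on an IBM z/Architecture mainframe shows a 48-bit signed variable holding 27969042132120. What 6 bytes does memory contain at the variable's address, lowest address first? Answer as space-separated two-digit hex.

19 70 0C D2 2C 98

27969042132120 in hexadecimal, padded to 48 bits, is 0x19700CD22C98.
Split into bytes (most-significant first): 19 70 0C D2 2C 98.
Big-endian stores the most-significant byte at the lowest address.
So the memory order matches the most-significant-first order: 19 70 0C D2 2C 98.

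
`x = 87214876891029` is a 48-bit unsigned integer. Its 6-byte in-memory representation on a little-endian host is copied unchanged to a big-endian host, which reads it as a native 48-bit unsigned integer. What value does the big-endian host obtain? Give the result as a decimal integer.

164479015539279

87214876891029 in 48-bit hexadecimal is 0x4F524BC19795.
Stored little-endian, the bytes at ascending addresses are 95 97 C1 4B 52 4F.
Read back as big-endian, the last byte is least significant, giving 0x9597C14B524F.
0x9597C14B524F = 164479015539279.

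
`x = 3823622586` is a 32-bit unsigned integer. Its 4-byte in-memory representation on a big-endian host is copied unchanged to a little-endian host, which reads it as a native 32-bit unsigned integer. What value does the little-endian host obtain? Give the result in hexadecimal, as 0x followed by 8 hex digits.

3823622586 in 32-bit hexadecimal is 0xE3E7D9BA.
Stored big-endian, the bytes at ascending addresses are E3 E7 D9 BA.
Read back as little-endian, the first byte is least significant, giving 0xBAD9E7E3.

0xBAD9E7E3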